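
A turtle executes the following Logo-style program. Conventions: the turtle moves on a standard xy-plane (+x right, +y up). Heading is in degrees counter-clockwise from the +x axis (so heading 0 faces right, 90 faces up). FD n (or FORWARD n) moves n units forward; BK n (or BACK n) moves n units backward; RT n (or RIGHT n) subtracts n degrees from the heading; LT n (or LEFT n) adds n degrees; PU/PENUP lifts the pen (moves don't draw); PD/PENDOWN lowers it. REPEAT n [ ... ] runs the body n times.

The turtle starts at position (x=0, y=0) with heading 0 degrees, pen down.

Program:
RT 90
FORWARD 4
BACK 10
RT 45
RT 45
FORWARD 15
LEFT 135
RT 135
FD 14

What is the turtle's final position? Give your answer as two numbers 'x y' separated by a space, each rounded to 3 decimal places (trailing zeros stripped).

Answer: -29 6

Derivation:
Executing turtle program step by step:
Start: pos=(0,0), heading=0, pen down
RT 90: heading 0 -> 270
FD 4: (0,0) -> (0,-4) [heading=270, draw]
BK 10: (0,-4) -> (0,6) [heading=270, draw]
RT 45: heading 270 -> 225
RT 45: heading 225 -> 180
FD 15: (0,6) -> (-15,6) [heading=180, draw]
LT 135: heading 180 -> 315
RT 135: heading 315 -> 180
FD 14: (-15,6) -> (-29,6) [heading=180, draw]
Final: pos=(-29,6), heading=180, 4 segment(s) drawn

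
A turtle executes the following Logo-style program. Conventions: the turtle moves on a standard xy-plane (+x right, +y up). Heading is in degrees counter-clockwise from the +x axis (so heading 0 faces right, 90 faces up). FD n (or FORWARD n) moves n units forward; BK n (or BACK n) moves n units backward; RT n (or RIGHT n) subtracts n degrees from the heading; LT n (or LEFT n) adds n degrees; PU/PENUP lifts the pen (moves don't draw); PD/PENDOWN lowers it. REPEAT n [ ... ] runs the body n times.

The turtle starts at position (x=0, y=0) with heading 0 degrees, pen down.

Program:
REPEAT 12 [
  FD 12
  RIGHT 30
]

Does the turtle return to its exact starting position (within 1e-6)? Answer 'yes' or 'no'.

Answer: yes

Derivation:
Executing turtle program step by step:
Start: pos=(0,0), heading=0, pen down
REPEAT 12 [
  -- iteration 1/12 --
  FD 12: (0,0) -> (12,0) [heading=0, draw]
  RT 30: heading 0 -> 330
  -- iteration 2/12 --
  FD 12: (12,0) -> (22.392,-6) [heading=330, draw]
  RT 30: heading 330 -> 300
  -- iteration 3/12 --
  FD 12: (22.392,-6) -> (28.392,-16.392) [heading=300, draw]
  RT 30: heading 300 -> 270
  -- iteration 4/12 --
  FD 12: (28.392,-16.392) -> (28.392,-28.392) [heading=270, draw]
  RT 30: heading 270 -> 240
  -- iteration 5/12 --
  FD 12: (28.392,-28.392) -> (22.392,-38.785) [heading=240, draw]
  RT 30: heading 240 -> 210
  -- iteration 6/12 --
  FD 12: (22.392,-38.785) -> (12,-44.785) [heading=210, draw]
  RT 30: heading 210 -> 180
  -- iteration 7/12 --
  FD 12: (12,-44.785) -> (0,-44.785) [heading=180, draw]
  RT 30: heading 180 -> 150
  -- iteration 8/12 --
  FD 12: (0,-44.785) -> (-10.392,-38.785) [heading=150, draw]
  RT 30: heading 150 -> 120
  -- iteration 9/12 --
  FD 12: (-10.392,-38.785) -> (-16.392,-28.392) [heading=120, draw]
  RT 30: heading 120 -> 90
  -- iteration 10/12 --
  FD 12: (-16.392,-28.392) -> (-16.392,-16.392) [heading=90, draw]
  RT 30: heading 90 -> 60
  -- iteration 11/12 --
  FD 12: (-16.392,-16.392) -> (-10.392,-6) [heading=60, draw]
  RT 30: heading 60 -> 30
  -- iteration 12/12 --
  FD 12: (-10.392,-6) -> (0,0) [heading=30, draw]
  RT 30: heading 30 -> 0
]
Final: pos=(0,0), heading=0, 12 segment(s) drawn

Start position: (0, 0)
Final position: (0, 0)
Distance = 0; < 1e-6 -> CLOSED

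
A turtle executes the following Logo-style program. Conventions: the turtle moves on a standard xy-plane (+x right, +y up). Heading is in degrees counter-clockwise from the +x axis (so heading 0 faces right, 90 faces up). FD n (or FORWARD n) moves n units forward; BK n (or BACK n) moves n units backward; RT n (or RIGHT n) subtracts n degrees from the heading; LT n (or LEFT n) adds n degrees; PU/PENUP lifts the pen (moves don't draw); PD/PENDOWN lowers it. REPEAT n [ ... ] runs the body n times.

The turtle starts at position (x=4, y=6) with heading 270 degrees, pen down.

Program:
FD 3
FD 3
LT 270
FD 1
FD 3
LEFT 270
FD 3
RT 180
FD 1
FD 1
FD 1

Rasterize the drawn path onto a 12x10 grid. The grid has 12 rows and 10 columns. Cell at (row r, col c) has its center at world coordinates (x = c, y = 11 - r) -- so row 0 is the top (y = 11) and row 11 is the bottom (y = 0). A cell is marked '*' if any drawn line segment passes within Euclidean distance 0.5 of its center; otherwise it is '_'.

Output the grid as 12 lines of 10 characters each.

Answer: __________
__________
__________
__________
__________
____*_____
____*_____
____*_____
*___*_____
*___*_____
*___*_____
*****_____

Derivation:
Segment 0: (4,6) -> (4,3)
Segment 1: (4,3) -> (4,0)
Segment 2: (4,0) -> (3,0)
Segment 3: (3,0) -> (-0,0)
Segment 4: (-0,0) -> (0,3)
Segment 5: (0,3) -> (0,2)
Segment 6: (0,2) -> (-0,1)
Segment 7: (-0,1) -> (-0,0)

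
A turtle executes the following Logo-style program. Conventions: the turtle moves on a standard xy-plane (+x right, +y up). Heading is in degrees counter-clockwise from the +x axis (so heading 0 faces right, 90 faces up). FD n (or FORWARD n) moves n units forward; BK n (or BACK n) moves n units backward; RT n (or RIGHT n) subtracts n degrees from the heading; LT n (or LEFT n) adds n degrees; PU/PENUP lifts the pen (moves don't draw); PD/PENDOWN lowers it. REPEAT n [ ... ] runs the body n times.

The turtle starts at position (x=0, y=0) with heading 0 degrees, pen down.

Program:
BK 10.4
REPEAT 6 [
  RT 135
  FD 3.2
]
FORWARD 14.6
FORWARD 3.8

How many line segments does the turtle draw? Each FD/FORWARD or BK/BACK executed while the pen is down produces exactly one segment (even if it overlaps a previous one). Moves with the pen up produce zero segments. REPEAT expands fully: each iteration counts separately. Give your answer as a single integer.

Executing turtle program step by step:
Start: pos=(0,0), heading=0, pen down
BK 10.4: (0,0) -> (-10.4,0) [heading=0, draw]
REPEAT 6 [
  -- iteration 1/6 --
  RT 135: heading 0 -> 225
  FD 3.2: (-10.4,0) -> (-12.663,-2.263) [heading=225, draw]
  -- iteration 2/6 --
  RT 135: heading 225 -> 90
  FD 3.2: (-12.663,-2.263) -> (-12.663,0.937) [heading=90, draw]
  -- iteration 3/6 --
  RT 135: heading 90 -> 315
  FD 3.2: (-12.663,0.937) -> (-10.4,-1.325) [heading=315, draw]
  -- iteration 4/6 --
  RT 135: heading 315 -> 180
  FD 3.2: (-10.4,-1.325) -> (-13.6,-1.325) [heading=180, draw]
  -- iteration 5/6 --
  RT 135: heading 180 -> 45
  FD 3.2: (-13.6,-1.325) -> (-11.337,0.937) [heading=45, draw]
  -- iteration 6/6 --
  RT 135: heading 45 -> 270
  FD 3.2: (-11.337,0.937) -> (-11.337,-2.263) [heading=270, draw]
]
FD 14.6: (-11.337,-2.263) -> (-11.337,-16.863) [heading=270, draw]
FD 3.8: (-11.337,-16.863) -> (-11.337,-20.663) [heading=270, draw]
Final: pos=(-11.337,-20.663), heading=270, 9 segment(s) drawn
Segments drawn: 9

Answer: 9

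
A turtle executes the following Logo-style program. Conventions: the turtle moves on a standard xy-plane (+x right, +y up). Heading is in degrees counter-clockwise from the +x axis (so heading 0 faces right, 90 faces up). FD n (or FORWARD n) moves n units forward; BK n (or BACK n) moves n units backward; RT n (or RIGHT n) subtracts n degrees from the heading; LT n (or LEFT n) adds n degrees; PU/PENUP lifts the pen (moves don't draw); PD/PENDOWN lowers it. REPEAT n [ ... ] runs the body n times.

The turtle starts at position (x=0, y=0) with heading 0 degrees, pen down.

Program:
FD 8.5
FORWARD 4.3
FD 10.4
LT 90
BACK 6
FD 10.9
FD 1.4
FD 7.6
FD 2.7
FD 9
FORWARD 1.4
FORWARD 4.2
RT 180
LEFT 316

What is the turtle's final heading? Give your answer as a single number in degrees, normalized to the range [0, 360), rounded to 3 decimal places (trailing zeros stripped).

Answer: 226

Derivation:
Executing turtle program step by step:
Start: pos=(0,0), heading=0, pen down
FD 8.5: (0,0) -> (8.5,0) [heading=0, draw]
FD 4.3: (8.5,0) -> (12.8,0) [heading=0, draw]
FD 10.4: (12.8,0) -> (23.2,0) [heading=0, draw]
LT 90: heading 0 -> 90
BK 6: (23.2,0) -> (23.2,-6) [heading=90, draw]
FD 10.9: (23.2,-6) -> (23.2,4.9) [heading=90, draw]
FD 1.4: (23.2,4.9) -> (23.2,6.3) [heading=90, draw]
FD 7.6: (23.2,6.3) -> (23.2,13.9) [heading=90, draw]
FD 2.7: (23.2,13.9) -> (23.2,16.6) [heading=90, draw]
FD 9: (23.2,16.6) -> (23.2,25.6) [heading=90, draw]
FD 1.4: (23.2,25.6) -> (23.2,27) [heading=90, draw]
FD 4.2: (23.2,27) -> (23.2,31.2) [heading=90, draw]
RT 180: heading 90 -> 270
LT 316: heading 270 -> 226
Final: pos=(23.2,31.2), heading=226, 11 segment(s) drawn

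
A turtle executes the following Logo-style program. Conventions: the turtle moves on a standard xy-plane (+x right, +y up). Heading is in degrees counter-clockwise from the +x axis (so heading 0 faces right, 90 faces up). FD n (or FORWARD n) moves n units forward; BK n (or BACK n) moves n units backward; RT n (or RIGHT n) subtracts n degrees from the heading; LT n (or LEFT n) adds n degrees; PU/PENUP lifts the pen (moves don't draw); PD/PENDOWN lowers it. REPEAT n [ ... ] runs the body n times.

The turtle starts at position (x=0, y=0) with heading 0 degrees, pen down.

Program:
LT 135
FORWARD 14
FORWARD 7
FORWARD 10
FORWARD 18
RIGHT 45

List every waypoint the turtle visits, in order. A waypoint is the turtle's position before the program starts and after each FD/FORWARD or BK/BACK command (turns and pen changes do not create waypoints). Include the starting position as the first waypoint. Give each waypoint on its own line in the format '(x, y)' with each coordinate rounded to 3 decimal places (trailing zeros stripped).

Answer: (0, 0)
(-9.899, 9.899)
(-14.849, 14.849)
(-21.92, 21.92)
(-34.648, 34.648)

Derivation:
Executing turtle program step by step:
Start: pos=(0,0), heading=0, pen down
LT 135: heading 0 -> 135
FD 14: (0,0) -> (-9.899,9.899) [heading=135, draw]
FD 7: (-9.899,9.899) -> (-14.849,14.849) [heading=135, draw]
FD 10: (-14.849,14.849) -> (-21.92,21.92) [heading=135, draw]
FD 18: (-21.92,21.92) -> (-34.648,34.648) [heading=135, draw]
RT 45: heading 135 -> 90
Final: pos=(-34.648,34.648), heading=90, 4 segment(s) drawn
Waypoints (5 total):
(0, 0)
(-9.899, 9.899)
(-14.849, 14.849)
(-21.92, 21.92)
(-34.648, 34.648)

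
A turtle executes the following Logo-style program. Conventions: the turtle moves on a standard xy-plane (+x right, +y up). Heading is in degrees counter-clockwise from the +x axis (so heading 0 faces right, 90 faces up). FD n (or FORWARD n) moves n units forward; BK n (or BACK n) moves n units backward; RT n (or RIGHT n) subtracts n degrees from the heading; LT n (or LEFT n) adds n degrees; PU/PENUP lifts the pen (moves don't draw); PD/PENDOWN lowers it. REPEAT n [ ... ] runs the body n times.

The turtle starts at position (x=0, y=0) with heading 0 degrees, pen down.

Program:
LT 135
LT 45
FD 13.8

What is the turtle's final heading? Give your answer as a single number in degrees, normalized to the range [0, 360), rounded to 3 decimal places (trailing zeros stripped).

Answer: 180

Derivation:
Executing turtle program step by step:
Start: pos=(0,0), heading=0, pen down
LT 135: heading 0 -> 135
LT 45: heading 135 -> 180
FD 13.8: (0,0) -> (-13.8,0) [heading=180, draw]
Final: pos=(-13.8,0), heading=180, 1 segment(s) drawn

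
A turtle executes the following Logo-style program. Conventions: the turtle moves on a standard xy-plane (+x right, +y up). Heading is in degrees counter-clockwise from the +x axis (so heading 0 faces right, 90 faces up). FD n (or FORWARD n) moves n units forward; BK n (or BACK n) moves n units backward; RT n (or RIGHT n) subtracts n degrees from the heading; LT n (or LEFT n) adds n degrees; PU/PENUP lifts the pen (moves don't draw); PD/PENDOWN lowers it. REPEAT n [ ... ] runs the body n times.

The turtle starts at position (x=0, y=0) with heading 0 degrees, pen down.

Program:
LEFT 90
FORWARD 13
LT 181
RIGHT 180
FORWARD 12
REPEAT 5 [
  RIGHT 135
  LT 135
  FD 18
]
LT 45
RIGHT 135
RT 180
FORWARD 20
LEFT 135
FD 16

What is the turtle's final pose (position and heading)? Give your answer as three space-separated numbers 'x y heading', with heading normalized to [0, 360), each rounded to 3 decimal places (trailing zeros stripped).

Executing turtle program step by step:
Start: pos=(0,0), heading=0, pen down
LT 90: heading 0 -> 90
FD 13: (0,0) -> (0,13) [heading=90, draw]
LT 181: heading 90 -> 271
RT 180: heading 271 -> 91
FD 12: (0,13) -> (-0.209,24.998) [heading=91, draw]
REPEAT 5 [
  -- iteration 1/5 --
  RT 135: heading 91 -> 316
  LT 135: heading 316 -> 91
  FD 18: (-0.209,24.998) -> (-0.524,42.995) [heading=91, draw]
  -- iteration 2/5 --
  RT 135: heading 91 -> 316
  LT 135: heading 316 -> 91
  FD 18: (-0.524,42.995) -> (-0.838,60.993) [heading=91, draw]
  -- iteration 3/5 --
  RT 135: heading 91 -> 316
  LT 135: heading 316 -> 91
  FD 18: (-0.838,60.993) -> (-1.152,78.99) [heading=91, draw]
  -- iteration 4/5 --
  RT 135: heading 91 -> 316
  LT 135: heading 316 -> 91
  FD 18: (-1.152,78.99) -> (-1.466,96.987) [heading=91, draw]
  -- iteration 5/5 --
  RT 135: heading 91 -> 316
  LT 135: heading 316 -> 91
  FD 18: (-1.466,96.987) -> (-1.78,114.984) [heading=91, draw]
]
LT 45: heading 91 -> 136
RT 135: heading 136 -> 1
RT 180: heading 1 -> 181
FD 20: (-1.78,114.984) -> (-21.777,114.635) [heading=181, draw]
LT 135: heading 181 -> 316
FD 16: (-21.777,114.635) -> (-10.268,103.521) [heading=316, draw]
Final: pos=(-10.268,103.521), heading=316, 9 segment(s) drawn

Answer: -10.268 103.521 316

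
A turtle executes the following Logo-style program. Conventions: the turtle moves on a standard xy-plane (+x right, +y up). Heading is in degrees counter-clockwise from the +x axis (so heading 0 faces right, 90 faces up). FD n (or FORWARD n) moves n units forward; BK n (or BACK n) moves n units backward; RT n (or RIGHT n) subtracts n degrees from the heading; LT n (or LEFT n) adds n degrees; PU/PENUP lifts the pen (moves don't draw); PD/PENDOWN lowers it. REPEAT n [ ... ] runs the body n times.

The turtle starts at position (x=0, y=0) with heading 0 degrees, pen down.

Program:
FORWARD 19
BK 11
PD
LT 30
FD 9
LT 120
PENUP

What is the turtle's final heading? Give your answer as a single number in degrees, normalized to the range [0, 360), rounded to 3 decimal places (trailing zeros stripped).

Answer: 150

Derivation:
Executing turtle program step by step:
Start: pos=(0,0), heading=0, pen down
FD 19: (0,0) -> (19,0) [heading=0, draw]
BK 11: (19,0) -> (8,0) [heading=0, draw]
PD: pen down
LT 30: heading 0 -> 30
FD 9: (8,0) -> (15.794,4.5) [heading=30, draw]
LT 120: heading 30 -> 150
PU: pen up
Final: pos=(15.794,4.5), heading=150, 3 segment(s) drawn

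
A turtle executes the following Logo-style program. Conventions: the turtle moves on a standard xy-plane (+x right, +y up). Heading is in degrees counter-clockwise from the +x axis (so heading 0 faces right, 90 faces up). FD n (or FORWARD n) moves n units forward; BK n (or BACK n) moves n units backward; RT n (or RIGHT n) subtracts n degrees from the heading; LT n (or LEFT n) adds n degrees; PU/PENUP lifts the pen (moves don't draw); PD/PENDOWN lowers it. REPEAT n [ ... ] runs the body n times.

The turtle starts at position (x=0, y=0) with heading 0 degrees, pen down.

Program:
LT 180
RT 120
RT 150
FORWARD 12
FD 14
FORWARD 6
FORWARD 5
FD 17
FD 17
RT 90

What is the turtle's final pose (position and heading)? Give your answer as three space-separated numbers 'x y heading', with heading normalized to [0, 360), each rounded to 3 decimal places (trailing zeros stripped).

Answer: 0 -71 180

Derivation:
Executing turtle program step by step:
Start: pos=(0,0), heading=0, pen down
LT 180: heading 0 -> 180
RT 120: heading 180 -> 60
RT 150: heading 60 -> 270
FD 12: (0,0) -> (0,-12) [heading=270, draw]
FD 14: (0,-12) -> (0,-26) [heading=270, draw]
FD 6: (0,-26) -> (0,-32) [heading=270, draw]
FD 5: (0,-32) -> (0,-37) [heading=270, draw]
FD 17: (0,-37) -> (0,-54) [heading=270, draw]
FD 17: (0,-54) -> (0,-71) [heading=270, draw]
RT 90: heading 270 -> 180
Final: pos=(0,-71), heading=180, 6 segment(s) drawn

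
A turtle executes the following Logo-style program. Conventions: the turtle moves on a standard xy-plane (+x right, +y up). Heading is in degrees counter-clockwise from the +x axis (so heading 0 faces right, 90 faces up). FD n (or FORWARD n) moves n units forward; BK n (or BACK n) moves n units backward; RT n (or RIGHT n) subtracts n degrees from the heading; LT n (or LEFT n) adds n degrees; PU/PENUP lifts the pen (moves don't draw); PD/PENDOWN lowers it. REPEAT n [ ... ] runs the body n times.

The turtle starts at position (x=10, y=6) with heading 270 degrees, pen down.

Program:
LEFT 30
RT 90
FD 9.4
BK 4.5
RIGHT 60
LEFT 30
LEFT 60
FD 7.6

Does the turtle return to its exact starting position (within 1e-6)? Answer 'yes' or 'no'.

Answer: no

Derivation:
Executing turtle program step by step:
Start: pos=(10,6), heading=270, pen down
LT 30: heading 270 -> 300
RT 90: heading 300 -> 210
FD 9.4: (10,6) -> (1.859,1.3) [heading=210, draw]
BK 4.5: (1.859,1.3) -> (5.756,3.55) [heading=210, draw]
RT 60: heading 210 -> 150
LT 30: heading 150 -> 180
LT 60: heading 180 -> 240
FD 7.6: (5.756,3.55) -> (1.956,-3.032) [heading=240, draw]
Final: pos=(1.956,-3.032), heading=240, 3 segment(s) drawn

Start position: (10, 6)
Final position: (1.956, -3.032)
Distance = 12.094; >= 1e-6 -> NOT closed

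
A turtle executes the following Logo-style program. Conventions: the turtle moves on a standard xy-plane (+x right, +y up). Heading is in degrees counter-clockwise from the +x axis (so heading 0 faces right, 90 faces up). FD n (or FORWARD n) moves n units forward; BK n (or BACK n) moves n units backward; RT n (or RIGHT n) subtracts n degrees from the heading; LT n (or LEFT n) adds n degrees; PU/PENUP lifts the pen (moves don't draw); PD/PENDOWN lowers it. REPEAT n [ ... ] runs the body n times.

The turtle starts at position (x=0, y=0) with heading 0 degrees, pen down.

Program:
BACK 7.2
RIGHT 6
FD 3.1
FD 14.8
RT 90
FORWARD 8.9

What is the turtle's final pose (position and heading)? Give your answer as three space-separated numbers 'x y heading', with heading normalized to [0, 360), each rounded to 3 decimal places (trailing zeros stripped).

Executing turtle program step by step:
Start: pos=(0,0), heading=0, pen down
BK 7.2: (0,0) -> (-7.2,0) [heading=0, draw]
RT 6: heading 0 -> 354
FD 3.1: (-7.2,0) -> (-4.117,-0.324) [heading=354, draw]
FD 14.8: (-4.117,-0.324) -> (10.602,-1.871) [heading=354, draw]
RT 90: heading 354 -> 264
FD 8.9: (10.602,-1.871) -> (9.672,-10.722) [heading=264, draw]
Final: pos=(9.672,-10.722), heading=264, 4 segment(s) drawn

Answer: 9.672 -10.722 264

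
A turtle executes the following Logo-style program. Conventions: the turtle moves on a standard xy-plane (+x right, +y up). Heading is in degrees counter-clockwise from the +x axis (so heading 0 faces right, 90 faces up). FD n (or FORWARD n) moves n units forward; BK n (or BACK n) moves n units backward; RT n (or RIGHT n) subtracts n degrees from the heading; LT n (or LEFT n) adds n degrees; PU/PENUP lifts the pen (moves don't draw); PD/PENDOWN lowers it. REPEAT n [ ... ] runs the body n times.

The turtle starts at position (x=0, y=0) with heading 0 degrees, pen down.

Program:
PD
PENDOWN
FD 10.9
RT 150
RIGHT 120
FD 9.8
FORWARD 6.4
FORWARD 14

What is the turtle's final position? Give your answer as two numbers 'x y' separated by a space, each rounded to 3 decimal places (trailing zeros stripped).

Answer: 10.9 30.2

Derivation:
Executing turtle program step by step:
Start: pos=(0,0), heading=0, pen down
PD: pen down
PD: pen down
FD 10.9: (0,0) -> (10.9,0) [heading=0, draw]
RT 150: heading 0 -> 210
RT 120: heading 210 -> 90
FD 9.8: (10.9,0) -> (10.9,9.8) [heading=90, draw]
FD 6.4: (10.9,9.8) -> (10.9,16.2) [heading=90, draw]
FD 14: (10.9,16.2) -> (10.9,30.2) [heading=90, draw]
Final: pos=(10.9,30.2), heading=90, 4 segment(s) drawn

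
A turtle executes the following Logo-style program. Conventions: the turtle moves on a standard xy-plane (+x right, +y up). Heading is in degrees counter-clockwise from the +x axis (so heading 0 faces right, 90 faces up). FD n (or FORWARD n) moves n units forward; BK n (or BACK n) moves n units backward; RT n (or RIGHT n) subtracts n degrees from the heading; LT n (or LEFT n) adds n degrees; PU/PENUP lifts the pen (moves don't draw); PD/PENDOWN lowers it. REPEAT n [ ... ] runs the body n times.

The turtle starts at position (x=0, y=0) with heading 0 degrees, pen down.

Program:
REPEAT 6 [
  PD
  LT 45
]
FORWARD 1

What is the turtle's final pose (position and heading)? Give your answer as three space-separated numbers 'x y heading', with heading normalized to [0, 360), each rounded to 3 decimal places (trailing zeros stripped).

Executing turtle program step by step:
Start: pos=(0,0), heading=0, pen down
REPEAT 6 [
  -- iteration 1/6 --
  PD: pen down
  LT 45: heading 0 -> 45
  -- iteration 2/6 --
  PD: pen down
  LT 45: heading 45 -> 90
  -- iteration 3/6 --
  PD: pen down
  LT 45: heading 90 -> 135
  -- iteration 4/6 --
  PD: pen down
  LT 45: heading 135 -> 180
  -- iteration 5/6 --
  PD: pen down
  LT 45: heading 180 -> 225
  -- iteration 6/6 --
  PD: pen down
  LT 45: heading 225 -> 270
]
FD 1: (0,0) -> (0,-1) [heading=270, draw]
Final: pos=(0,-1), heading=270, 1 segment(s) drawn

Answer: 0 -1 270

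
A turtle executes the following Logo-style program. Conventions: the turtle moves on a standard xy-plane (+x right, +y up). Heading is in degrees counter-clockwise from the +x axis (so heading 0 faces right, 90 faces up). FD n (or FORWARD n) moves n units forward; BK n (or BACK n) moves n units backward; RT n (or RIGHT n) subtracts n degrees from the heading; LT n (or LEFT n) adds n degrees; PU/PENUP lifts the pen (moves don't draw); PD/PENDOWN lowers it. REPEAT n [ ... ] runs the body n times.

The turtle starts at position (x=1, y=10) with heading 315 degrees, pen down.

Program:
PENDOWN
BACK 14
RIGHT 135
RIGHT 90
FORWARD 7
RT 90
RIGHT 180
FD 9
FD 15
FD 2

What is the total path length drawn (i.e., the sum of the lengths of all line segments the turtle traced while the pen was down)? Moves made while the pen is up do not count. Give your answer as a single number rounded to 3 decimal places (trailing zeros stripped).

Answer: 47

Derivation:
Executing turtle program step by step:
Start: pos=(1,10), heading=315, pen down
PD: pen down
BK 14: (1,10) -> (-8.899,19.899) [heading=315, draw]
RT 135: heading 315 -> 180
RT 90: heading 180 -> 90
FD 7: (-8.899,19.899) -> (-8.899,26.899) [heading=90, draw]
RT 90: heading 90 -> 0
RT 180: heading 0 -> 180
FD 9: (-8.899,26.899) -> (-17.899,26.899) [heading=180, draw]
FD 15: (-17.899,26.899) -> (-32.899,26.899) [heading=180, draw]
FD 2: (-32.899,26.899) -> (-34.899,26.899) [heading=180, draw]
Final: pos=(-34.899,26.899), heading=180, 5 segment(s) drawn

Segment lengths:
  seg 1: (1,10) -> (-8.899,19.899), length = 14
  seg 2: (-8.899,19.899) -> (-8.899,26.899), length = 7
  seg 3: (-8.899,26.899) -> (-17.899,26.899), length = 9
  seg 4: (-17.899,26.899) -> (-32.899,26.899), length = 15
  seg 5: (-32.899,26.899) -> (-34.899,26.899), length = 2
Total = 47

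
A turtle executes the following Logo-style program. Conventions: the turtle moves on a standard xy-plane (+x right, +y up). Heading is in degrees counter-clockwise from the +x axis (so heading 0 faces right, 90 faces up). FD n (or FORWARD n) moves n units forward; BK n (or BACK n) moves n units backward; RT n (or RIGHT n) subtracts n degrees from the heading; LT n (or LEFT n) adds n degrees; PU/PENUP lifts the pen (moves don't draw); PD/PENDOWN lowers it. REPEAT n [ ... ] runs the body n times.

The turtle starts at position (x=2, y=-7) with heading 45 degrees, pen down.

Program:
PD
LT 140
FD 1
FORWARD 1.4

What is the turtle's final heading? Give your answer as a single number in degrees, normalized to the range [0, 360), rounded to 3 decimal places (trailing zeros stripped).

Executing turtle program step by step:
Start: pos=(2,-7), heading=45, pen down
PD: pen down
LT 140: heading 45 -> 185
FD 1: (2,-7) -> (1.004,-7.087) [heading=185, draw]
FD 1.4: (1.004,-7.087) -> (-0.391,-7.209) [heading=185, draw]
Final: pos=(-0.391,-7.209), heading=185, 2 segment(s) drawn

Answer: 185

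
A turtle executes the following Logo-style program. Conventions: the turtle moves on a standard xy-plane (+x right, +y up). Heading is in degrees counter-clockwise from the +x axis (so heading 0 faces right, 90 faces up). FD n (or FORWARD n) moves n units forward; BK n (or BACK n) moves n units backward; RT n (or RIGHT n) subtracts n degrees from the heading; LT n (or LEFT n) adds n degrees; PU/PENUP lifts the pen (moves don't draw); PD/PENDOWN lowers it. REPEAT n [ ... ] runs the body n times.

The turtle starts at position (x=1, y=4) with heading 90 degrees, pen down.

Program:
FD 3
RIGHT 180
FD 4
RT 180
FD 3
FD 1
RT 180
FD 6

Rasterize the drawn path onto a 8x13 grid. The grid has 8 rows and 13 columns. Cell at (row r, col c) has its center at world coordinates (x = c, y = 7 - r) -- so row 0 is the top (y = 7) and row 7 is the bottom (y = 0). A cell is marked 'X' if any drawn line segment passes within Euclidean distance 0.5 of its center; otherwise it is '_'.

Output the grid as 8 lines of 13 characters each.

Answer: _X___________
_X___________
_X___________
_X___________
_X___________
_X___________
_X___________
_____________

Derivation:
Segment 0: (1,4) -> (1,7)
Segment 1: (1,7) -> (1,3)
Segment 2: (1,3) -> (1,6)
Segment 3: (1,6) -> (1,7)
Segment 4: (1,7) -> (1,1)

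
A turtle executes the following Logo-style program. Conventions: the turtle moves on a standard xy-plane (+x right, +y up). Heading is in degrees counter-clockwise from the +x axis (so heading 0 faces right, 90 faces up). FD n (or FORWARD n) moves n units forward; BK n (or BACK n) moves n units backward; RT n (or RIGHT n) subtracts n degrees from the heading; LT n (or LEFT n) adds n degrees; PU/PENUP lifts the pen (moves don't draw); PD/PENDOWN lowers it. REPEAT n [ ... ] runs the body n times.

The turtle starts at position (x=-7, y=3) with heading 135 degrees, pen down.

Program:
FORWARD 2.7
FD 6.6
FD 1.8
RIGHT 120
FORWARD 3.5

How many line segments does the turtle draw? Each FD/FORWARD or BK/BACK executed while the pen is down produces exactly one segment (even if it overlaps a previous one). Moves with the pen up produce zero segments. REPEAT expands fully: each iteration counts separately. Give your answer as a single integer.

Executing turtle program step by step:
Start: pos=(-7,3), heading=135, pen down
FD 2.7: (-7,3) -> (-8.909,4.909) [heading=135, draw]
FD 6.6: (-8.909,4.909) -> (-13.576,9.576) [heading=135, draw]
FD 1.8: (-13.576,9.576) -> (-14.849,10.849) [heading=135, draw]
RT 120: heading 135 -> 15
FD 3.5: (-14.849,10.849) -> (-11.468,11.755) [heading=15, draw]
Final: pos=(-11.468,11.755), heading=15, 4 segment(s) drawn
Segments drawn: 4

Answer: 4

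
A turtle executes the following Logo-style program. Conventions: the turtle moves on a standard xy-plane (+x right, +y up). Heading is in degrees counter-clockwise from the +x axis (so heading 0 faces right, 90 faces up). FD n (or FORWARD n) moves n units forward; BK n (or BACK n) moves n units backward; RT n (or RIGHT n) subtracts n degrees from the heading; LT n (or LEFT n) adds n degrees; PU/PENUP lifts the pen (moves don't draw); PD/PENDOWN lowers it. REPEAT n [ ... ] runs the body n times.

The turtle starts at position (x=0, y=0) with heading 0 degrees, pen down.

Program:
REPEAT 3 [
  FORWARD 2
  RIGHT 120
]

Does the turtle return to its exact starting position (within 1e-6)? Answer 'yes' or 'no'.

Executing turtle program step by step:
Start: pos=(0,0), heading=0, pen down
REPEAT 3 [
  -- iteration 1/3 --
  FD 2: (0,0) -> (2,0) [heading=0, draw]
  RT 120: heading 0 -> 240
  -- iteration 2/3 --
  FD 2: (2,0) -> (1,-1.732) [heading=240, draw]
  RT 120: heading 240 -> 120
  -- iteration 3/3 --
  FD 2: (1,-1.732) -> (0,0) [heading=120, draw]
  RT 120: heading 120 -> 0
]
Final: pos=(0,0), heading=0, 3 segment(s) drawn

Start position: (0, 0)
Final position: (0, 0)
Distance = 0; < 1e-6 -> CLOSED

Answer: yes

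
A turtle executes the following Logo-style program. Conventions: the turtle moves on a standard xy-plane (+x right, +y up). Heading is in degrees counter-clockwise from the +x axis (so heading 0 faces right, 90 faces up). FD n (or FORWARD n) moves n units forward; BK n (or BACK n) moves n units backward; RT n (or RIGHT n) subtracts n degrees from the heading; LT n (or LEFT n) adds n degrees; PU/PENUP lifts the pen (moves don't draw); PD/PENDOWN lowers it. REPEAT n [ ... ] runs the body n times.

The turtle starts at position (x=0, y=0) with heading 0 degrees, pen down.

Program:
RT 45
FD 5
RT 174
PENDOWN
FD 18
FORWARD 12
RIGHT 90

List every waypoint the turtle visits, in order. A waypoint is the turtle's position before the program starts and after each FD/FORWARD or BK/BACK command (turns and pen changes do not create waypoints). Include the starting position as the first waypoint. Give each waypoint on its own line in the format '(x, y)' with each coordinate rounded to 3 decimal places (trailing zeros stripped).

Answer: (0, 0)
(3.536, -3.536)
(-10.453, 7.792)
(-19.779, 15.344)

Derivation:
Executing turtle program step by step:
Start: pos=(0,0), heading=0, pen down
RT 45: heading 0 -> 315
FD 5: (0,0) -> (3.536,-3.536) [heading=315, draw]
RT 174: heading 315 -> 141
PD: pen down
FD 18: (3.536,-3.536) -> (-10.453,7.792) [heading=141, draw]
FD 12: (-10.453,7.792) -> (-19.779,15.344) [heading=141, draw]
RT 90: heading 141 -> 51
Final: pos=(-19.779,15.344), heading=51, 3 segment(s) drawn
Waypoints (4 total):
(0, 0)
(3.536, -3.536)
(-10.453, 7.792)
(-19.779, 15.344)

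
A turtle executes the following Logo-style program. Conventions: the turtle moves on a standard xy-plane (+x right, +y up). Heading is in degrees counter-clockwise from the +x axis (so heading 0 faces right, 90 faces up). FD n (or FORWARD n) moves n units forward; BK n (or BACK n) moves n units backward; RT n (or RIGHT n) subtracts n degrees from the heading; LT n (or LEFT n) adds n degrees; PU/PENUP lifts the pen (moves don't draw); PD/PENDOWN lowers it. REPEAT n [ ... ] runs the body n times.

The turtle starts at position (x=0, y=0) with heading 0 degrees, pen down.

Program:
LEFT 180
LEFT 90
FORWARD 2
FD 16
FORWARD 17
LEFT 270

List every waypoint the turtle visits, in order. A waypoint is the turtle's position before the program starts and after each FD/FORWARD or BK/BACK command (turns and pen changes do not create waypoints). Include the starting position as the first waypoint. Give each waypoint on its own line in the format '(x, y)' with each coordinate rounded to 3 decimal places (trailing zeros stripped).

Executing turtle program step by step:
Start: pos=(0,0), heading=0, pen down
LT 180: heading 0 -> 180
LT 90: heading 180 -> 270
FD 2: (0,0) -> (0,-2) [heading=270, draw]
FD 16: (0,-2) -> (0,-18) [heading=270, draw]
FD 17: (0,-18) -> (0,-35) [heading=270, draw]
LT 270: heading 270 -> 180
Final: pos=(0,-35), heading=180, 3 segment(s) drawn
Waypoints (4 total):
(0, 0)
(0, -2)
(0, -18)
(0, -35)

Answer: (0, 0)
(0, -2)
(0, -18)
(0, -35)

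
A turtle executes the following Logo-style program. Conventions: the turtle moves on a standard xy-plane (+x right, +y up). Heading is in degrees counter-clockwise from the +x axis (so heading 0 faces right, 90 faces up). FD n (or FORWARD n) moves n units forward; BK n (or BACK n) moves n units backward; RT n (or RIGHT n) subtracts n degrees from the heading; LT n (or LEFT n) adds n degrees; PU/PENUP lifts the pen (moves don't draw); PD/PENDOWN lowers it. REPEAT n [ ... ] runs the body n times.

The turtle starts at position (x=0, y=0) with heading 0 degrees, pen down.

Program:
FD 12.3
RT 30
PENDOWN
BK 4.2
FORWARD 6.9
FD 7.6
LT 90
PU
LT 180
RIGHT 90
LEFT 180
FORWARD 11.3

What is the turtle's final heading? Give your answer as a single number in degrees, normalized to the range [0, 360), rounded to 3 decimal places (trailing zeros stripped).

Executing turtle program step by step:
Start: pos=(0,0), heading=0, pen down
FD 12.3: (0,0) -> (12.3,0) [heading=0, draw]
RT 30: heading 0 -> 330
PD: pen down
BK 4.2: (12.3,0) -> (8.663,2.1) [heading=330, draw]
FD 6.9: (8.663,2.1) -> (14.638,-1.35) [heading=330, draw]
FD 7.6: (14.638,-1.35) -> (21.22,-5.15) [heading=330, draw]
LT 90: heading 330 -> 60
PU: pen up
LT 180: heading 60 -> 240
RT 90: heading 240 -> 150
LT 180: heading 150 -> 330
FD 11.3: (21.22,-5.15) -> (31.006,-10.8) [heading=330, move]
Final: pos=(31.006,-10.8), heading=330, 4 segment(s) drawn

Answer: 330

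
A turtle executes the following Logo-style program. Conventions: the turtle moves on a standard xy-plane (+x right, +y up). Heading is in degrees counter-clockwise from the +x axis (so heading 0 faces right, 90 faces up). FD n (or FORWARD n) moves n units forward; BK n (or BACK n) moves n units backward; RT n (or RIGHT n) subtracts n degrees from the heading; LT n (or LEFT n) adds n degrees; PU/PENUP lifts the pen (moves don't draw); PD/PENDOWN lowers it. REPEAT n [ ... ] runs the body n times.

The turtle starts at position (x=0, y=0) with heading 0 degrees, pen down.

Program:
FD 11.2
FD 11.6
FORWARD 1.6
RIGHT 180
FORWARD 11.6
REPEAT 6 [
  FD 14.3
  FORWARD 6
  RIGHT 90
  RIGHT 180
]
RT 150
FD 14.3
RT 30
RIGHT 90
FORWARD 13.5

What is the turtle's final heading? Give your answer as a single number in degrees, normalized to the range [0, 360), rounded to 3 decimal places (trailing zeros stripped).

Executing turtle program step by step:
Start: pos=(0,0), heading=0, pen down
FD 11.2: (0,0) -> (11.2,0) [heading=0, draw]
FD 11.6: (11.2,0) -> (22.8,0) [heading=0, draw]
FD 1.6: (22.8,0) -> (24.4,0) [heading=0, draw]
RT 180: heading 0 -> 180
FD 11.6: (24.4,0) -> (12.8,0) [heading=180, draw]
REPEAT 6 [
  -- iteration 1/6 --
  FD 14.3: (12.8,0) -> (-1.5,0) [heading=180, draw]
  FD 6: (-1.5,0) -> (-7.5,0) [heading=180, draw]
  RT 90: heading 180 -> 90
  RT 180: heading 90 -> 270
  -- iteration 2/6 --
  FD 14.3: (-7.5,0) -> (-7.5,-14.3) [heading=270, draw]
  FD 6: (-7.5,-14.3) -> (-7.5,-20.3) [heading=270, draw]
  RT 90: heading 270 -> 180
  RT 180: heading 180 -> 0
  -- iteration 3/6 --
  FD 14.3: (-7.5,-20.3) -> (6.8,-20.3) [heading=0, draw]
  FD 6: (6.8,-20.3) -> (12.8,-20.3) [heading=0, draw]
  RT 90: heading 0 -> 270
  RT 180: heading 270 -> 90
  -- iteration 4/6 --
  FD 14.3: (12.8,-20.3) -> (12.8,-6) [heading=90, draw]
  FD 6: (12.8,-6) -> (12.8,0) [heading=90, draw]
  RT 90: heading 90 -> 0
  RT 180: heading 0 -> 180
  -- iteration 5/6 --
  FD 14.3: (12.8,0) -> (-1.5,0) [heading=180, draw]
  FD 6: (-1.5,0) -> (-7.5,0) [heading=180, draw]
  RT 90: heading 180 -> 90
  RT 180: heading 90 -> 270
  -- iteration 6/6 --
  FD 14.3: (-7.5,0) -> (-7.5,-14.3) [heading=270, draw]
  FD 6: (-7.5,-14.3) -> (-7.5,-20.3) [heading=270, draw]
  RT 90: heading 270 -> 180
  RT 180: heading 180 -> 0
]
RT 150: heading 0 -> 210
FD 14.3: (-7.5,-20.3) -> (-19.884,-27.45) [heading=210, draw]
RT 30: heading 210 -> 180
RT 90: heading 180 -> 90
FD 13.5: (-19.884,-27.45) -> (-19.884,-13.95) [heading=90, draw]
Final: pos=(-19.884,-13.95), heading=90, 18 segment(s) drawn

Answer: 90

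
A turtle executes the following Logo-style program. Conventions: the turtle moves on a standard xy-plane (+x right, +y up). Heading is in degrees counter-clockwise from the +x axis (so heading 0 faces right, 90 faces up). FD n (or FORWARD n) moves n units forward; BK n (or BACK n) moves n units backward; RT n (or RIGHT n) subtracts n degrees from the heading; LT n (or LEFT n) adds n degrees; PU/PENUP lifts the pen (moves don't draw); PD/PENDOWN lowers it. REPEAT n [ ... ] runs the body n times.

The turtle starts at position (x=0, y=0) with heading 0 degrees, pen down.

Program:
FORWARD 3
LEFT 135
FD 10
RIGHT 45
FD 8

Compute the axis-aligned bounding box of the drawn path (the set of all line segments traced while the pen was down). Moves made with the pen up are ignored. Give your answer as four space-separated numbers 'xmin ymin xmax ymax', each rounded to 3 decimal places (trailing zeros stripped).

Executing turtle program step by step:
Start: pos=(0,0), heading=0, pen down
FD 3: (0,0) -> (3,0) [heading=0, draw]
LT 135: heading 0 -> 135
FD 10: (3,0) -> (-4.071,7.071) [heading=135, draw]
RT 45: heading 135 -> 90
FD 8: (-4.071,7.071) -> (-4.071,15.071) [heading=90, draw]
Final: pos=(-4.071,15.071), heading=90, 3 segment(s) drawn

Segment endpoints: x in {-4.071, -4.071, 0, 3}, y in {0, 7.071, 15.071}
xmin=-4.071, ymin=0, xmax=3, ymax=15.071

Answer: -4.071 0 3 15.071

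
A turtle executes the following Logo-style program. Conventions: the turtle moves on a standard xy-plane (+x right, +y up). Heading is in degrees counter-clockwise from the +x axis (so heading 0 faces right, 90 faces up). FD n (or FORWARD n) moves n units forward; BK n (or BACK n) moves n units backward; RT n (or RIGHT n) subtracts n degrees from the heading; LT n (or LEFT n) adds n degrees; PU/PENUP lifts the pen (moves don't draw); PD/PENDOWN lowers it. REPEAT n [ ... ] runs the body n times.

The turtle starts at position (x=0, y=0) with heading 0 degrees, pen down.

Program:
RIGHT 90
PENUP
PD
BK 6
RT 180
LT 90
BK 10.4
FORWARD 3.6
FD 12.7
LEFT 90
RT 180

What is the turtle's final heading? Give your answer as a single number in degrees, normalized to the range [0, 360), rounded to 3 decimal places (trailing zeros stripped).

Executing turtle program step by step:
Start: pos=(0,0), heading=0, pen down
RT 90: heading 0 -> 270
PU: pen up
PD: pen down
BK 6: (0,0) -> (0,6) [heading=270, draw]
RT 180: heading 270 -> 90
LT 90: heading 90 -> 180
BK 10.4: (0,6) -> (10.4,6) [heading=180, draw]
FD 3.6: (10.4,6) -> (6.8,6) [heading=180, draw]
FD 12.7: (6.8,6) -> (-5.9,6) [heading=180, draw]
LT 90: heading 180 -> 270
RT 180: heading 270 -> 90
Final: pos=(-5.9,6), heading=90, 4 segment(s) drawn

Answer: 90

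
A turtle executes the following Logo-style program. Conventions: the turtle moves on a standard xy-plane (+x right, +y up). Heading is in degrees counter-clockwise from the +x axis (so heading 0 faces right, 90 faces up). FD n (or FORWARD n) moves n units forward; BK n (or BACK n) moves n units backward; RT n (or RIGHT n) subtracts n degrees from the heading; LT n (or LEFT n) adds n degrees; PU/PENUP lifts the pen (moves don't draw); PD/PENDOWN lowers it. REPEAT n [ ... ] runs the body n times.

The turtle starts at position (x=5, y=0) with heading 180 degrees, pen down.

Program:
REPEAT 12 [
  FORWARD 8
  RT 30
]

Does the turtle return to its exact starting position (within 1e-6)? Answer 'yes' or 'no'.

Answer: yes

Derivation:
Executing turtle program step by step:
Start: pos=(5,0), heading=180, pen down
REPEAT 12 [
  -- iteration 1/12 --
  FD 8: (5,0) -> (-3,0) [heading=180, draw]
  RT 30: heading 180 -> 150
  -- iteration 2/12 --
  FD 8: (-3,0) -> (-9.928,4) [heading=150, draw]
  RT 30: heading 150 -> 120
  -- iteration 3/12 --
  FD 8: (-9.928,4) -> (-13.928,10.928) [heading=120, draw]
  RT 30: heading 120 -> 90
  -- iteration 4/12 --
  FD 8: (-13.928,10.928) -> (-13.928,18.928) [heading=90, draw]
  RT 30: heading 90 -> 60
  -- iteration 5/12 --
  FD 8: (-13.928,18.928) -> (-9.928,25.856) [heading=60, draw]
  RT 30: heading 60 -> 30
  -- iteration 6/12 --
  FD 8: (-9.928,25.856) -> (-3,29.856) [heading=30, draw]
  RT 30: heading 30 -> 0
  -- iteration 7/12 --
  FD 8: (-3,29.856) -> (5,29.856) [heading=0, draw]
  RT 30: heading 0 -> 330
  -- iteration 8/12 --
  FD 8: (5,29.856) -> (11.928,25.856) [heading=330, draw]
  RT 30: heading 330 -> 300
  -- iteration 9/12 --
  FD 8: (11.928,25.856) -> (15.928,18.928) [heading=300, draw]
  RT 30: heading 300 -> 270
  -- iteration 10/12 --
  FD 8: (15.928,18.928) -> (15.928,10.928) [heading=270, draw]
  RT 30: heading 270 -> 240
  -- iteration 11/12 --
  FD 8: (15.928,10.928) -> (11.928,4) [heading=240, draw]
  RT 30: heading 240 -> 210
  -- iteration 12/12 --
  FD 8: (11.928,4) -> (5,0) [heading=210, draw]
  RT 30: heading 210 -> 180
]
Final: pos=(5,0), heading=180, 12 segment(s) drawn

Start position: (5, 0)
Final position: (5, 0)
Distance = 0; < 1e-6 -> CLOSED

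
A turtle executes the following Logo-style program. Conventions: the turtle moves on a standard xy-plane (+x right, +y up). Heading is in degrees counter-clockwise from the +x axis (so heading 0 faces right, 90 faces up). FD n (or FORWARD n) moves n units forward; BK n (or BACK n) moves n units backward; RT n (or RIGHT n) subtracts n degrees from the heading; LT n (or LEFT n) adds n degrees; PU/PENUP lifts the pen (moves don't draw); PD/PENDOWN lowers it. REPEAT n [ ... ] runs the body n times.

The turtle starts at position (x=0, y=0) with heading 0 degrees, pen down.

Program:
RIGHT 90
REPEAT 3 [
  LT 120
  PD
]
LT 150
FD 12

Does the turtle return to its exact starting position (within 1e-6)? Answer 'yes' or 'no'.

Answer: no

Derivation:
Executing turtle program step by step:
Start: pos=(0,0), heading=0, pen down
RT 90: heading 0 -> 270
REPEAT 3 [
  -- iteration 1/3 --
  LT 120: heading 270 -> 30
  PD: pen down
  -- iteration 2/3 --
  LT 120: heading 30 -> 150
  PD: pen down
  -- iteration 3/3 --
  LT 120: heading 150 -> 270
  PD: pen down
]
LT 150: heading 270 -> 60
FD 12: (0,0) -> (6,10.392) [heading=60, draw]
Final: pos=(6,10.392), heading=60, 1 segment(s) drawn

Start position: (0, 0)
Final position: (6, 10.392)
Distance = 12; >= 1e-6 -> NOT closed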